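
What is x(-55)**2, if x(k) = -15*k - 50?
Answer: 600625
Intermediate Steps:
x(k) = -50 - 15*k
x(-55)**2 = (-50 - 15*(-55))**2 = (-50 + 825)**2 = 775**2 = 600625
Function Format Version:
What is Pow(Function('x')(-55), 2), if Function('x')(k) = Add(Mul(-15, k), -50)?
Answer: 600625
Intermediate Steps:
Function('x')(k) = Add(-50, Mul(-15, k))
Pow(Function('x')(-55), 2) = Pow(Add(-50, Mul(-15, -55)), 2) = Pow(Add(-50, 825), 2) = Pow(775, 2) = 600625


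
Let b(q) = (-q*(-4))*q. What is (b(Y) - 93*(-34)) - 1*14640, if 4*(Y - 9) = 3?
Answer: -44391/4 ≈ -11098.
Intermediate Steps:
Y = 39/4 (Y = 9 + (1/4)*3 = 9 + 3/4 = 39/4 ≈ 9.7500)
b(q) = 4*q**2 (b(q) = (4*q)*q = 4*q**2)
(b(Y) - 93*(-34)) - 1*14640 = (4*(39/4)**2 - 93*(-34)) - 1*14640 = (4*(1521/16) + 3162) - 14640 = (1521/4 + 3162) - 14640 = 14169/4 - 14640 = -44391/4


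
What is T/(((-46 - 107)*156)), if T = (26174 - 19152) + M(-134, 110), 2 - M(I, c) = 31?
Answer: -259/884 ≈ -0.29299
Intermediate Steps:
M(I, c) = -29 (M(I, c) = 2 - 1*31 = 2 - 31 = -29)
T = 6993 (T = (26174 - 19152) - 29 = 7022 - 29 = 6993)
T/(((-46 - 107)*156)) = 6993/(((-46 - 107)*156)) = 6993/((-153*156)) = 6993/(-23868) = 6993*(-1/23868) = -259/884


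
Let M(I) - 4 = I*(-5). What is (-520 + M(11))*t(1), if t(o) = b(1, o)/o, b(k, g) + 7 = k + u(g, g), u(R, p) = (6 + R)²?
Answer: -24553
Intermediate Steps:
M(I) = 4 - 5*I (M(I) = 4 + I*(-5) = 4 - 5*I)
b(k, g) = -7 + k + (6 + g)² (b(k, g) = -7 + (k + (6 + g)²) = -7 + k + (6 + g)²)
t(o) = (-6 + (6 + o)²)/o (t(o) = (-7 + 1 + (6 + o)²)/o = (-6 + (6 + o)²)/o)
(-520 + M(11))*t(1) = (-520 + (4 - 5*11))*((-6 + (6 + 1)²)/1) = (-520 + (4 - 55))*(1*(-6 + 7²)) = (-520 - 51)*(1*(-6 + 49)) = -571*43 = -24553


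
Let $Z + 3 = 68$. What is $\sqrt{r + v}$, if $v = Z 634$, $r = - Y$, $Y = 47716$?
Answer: $i \sqrt{6506} \approx 80.66 i$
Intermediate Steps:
$Z = 65$ ($Z = -3 + 68 = 65$)
$r = -47716$ ($r = \left(-1\right) 47716 = -47716$)
$v = 41210$ ($v = 65 \cdot 634 = 41210$)
$\sqrt{r + v} = \sqrt{-47716 + 41210} = \sqrt{-6506} = i \sqrt{6506}$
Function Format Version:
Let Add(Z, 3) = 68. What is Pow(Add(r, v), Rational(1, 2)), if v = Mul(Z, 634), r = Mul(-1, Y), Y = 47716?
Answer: Mul(I, Pow(6506, Rational(1, 2))) ≈ Mul(80.660, I)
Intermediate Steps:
Z = 65 (Z = Add(-3, 68) = 65)
r = -47716 (r = Mul(-1, 47716) = -47716)
v = 41210 (v = Mul(65, 634) = 41210)
Pow(Add(r, v), Rational(1, 2)) = Pow(Add(-47716, 41210), Rational(1, 2)) = Pow(-6506, Rational(1, 2)) = Mul(I, Pow(6506, Rational(1, 2)))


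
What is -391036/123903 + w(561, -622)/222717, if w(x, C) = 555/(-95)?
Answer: -551576894887/174770261523 ≈ -3.1560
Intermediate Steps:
w(x, C) = -111/19 (w(x, C) = 555*(-1/95) = -111/19)
-391036/123903 + w(561, -622)/222717 = -391036/123903 - 111/19/222717 = -391036*1/123903 - 111/19*1/222717 = -391036/123903 - 37/1410541 = -551576894887/174770261523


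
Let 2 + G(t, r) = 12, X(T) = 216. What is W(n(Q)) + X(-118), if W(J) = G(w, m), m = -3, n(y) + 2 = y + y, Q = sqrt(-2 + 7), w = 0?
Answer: 226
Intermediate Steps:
Q = sqrt(5) ≈ 2.2361
n(y) = -2 + 2*y (n(y) = -2 + (y + y) = -2 + 2*y)
G(t, r) = 10 (G(t, r) = -2 + 12 = 10)
W(J) = 10
W(n(Q)) + X(-118) = 10 + 216 = 226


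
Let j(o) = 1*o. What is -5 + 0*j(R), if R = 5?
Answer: -5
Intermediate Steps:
j(o) = o
-5 + 0*j(R) = -5 + 0*5 = -5 + 0 = -5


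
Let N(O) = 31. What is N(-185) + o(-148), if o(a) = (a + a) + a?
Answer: -413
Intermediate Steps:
o(a) = 3*a (o(a) = 2*a + a = 3*a)
N(-185) + o(-148) = 31 + 3*(-148) = 31 - 444 = -413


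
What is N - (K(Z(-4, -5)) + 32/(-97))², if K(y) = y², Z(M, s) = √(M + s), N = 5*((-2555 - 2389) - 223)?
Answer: -243900540/9409 ≈ -25922.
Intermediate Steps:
N = -25835 (N = 5*(-4944 - 223) = 5*(-5167) = -25835)
N - (K(Z(-4, -5)) + 32/(-97))² = -25835 - ((√(-4 - 5))² + 32/(-97))² = -25835 - ((√(-9))² + 32*(-1/97))² = -25835 - ((3*I)² - 32/97)² = -25835 - (-9 - 32/97)² = -25835 - (-905/97)² = -25835 - 1*819025/9409 = -25835 - 819025/9409 = -243900540/9409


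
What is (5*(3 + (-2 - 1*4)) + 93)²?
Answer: 6084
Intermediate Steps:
(5*(3 + (-2 - 1*4)) + 93)² = (5*(3 + (-2 - 4)) + 93)² = (5*(3 - 6) + 93)² = (5*(-3) + 93)² = (-15 + 93)² = 78² = 6084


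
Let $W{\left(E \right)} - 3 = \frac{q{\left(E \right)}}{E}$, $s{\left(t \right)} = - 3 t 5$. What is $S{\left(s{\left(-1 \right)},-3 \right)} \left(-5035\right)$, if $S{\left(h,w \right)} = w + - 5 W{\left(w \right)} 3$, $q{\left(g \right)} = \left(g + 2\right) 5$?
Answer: $367555$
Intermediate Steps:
$q{\left(g \right)} = 10 + 5 g$ ($q{\left(g \right)} = \left(2 + g\right) 5 = 10 + 5 g$)
$s{\left(t \right)} = - 15 t$
$W{\left(E \right)} = 3 + \frac{10 + 5 E}{E}$
$S{\left(h,w \right)} = -120 + w - \frac{150}{w}$ ($S{\left(h,w \right)} = w + - 5 \left(8 + \frac{10}{w}\right) 3 = w + \left(-40 - \frac{50}{w}\right) 3 = w - \left(120 + \frac{150}{w}\right) = -120 + w - \frac{150}{w}$)
$S{\left(s{\left(-1 \right)},-3 \right)} \left(-5035\right) = \left(-120 - 3 - \frac{150}{-3}\right) \left(-5035\right) = \left(-120 - 3 - -50\right) \left(-5035\right) = \left(-120 - 3 + 50\right) \left(-5035\right) = \left(-73\right) \left(-5035\right) = 367555$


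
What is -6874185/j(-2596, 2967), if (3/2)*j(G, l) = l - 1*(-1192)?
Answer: -20622555/8318 ≈ -2479.3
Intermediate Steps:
j(G, l) = 2384/3 + 2*l/3 (j(G, l) = 2*(l - 1*(-1192))/3 = 2*(l + 1192)/3 = 2*(1192 + l)/3 = 2384/3 + 2*l/3)
-6874185/j(-2596, 2967) = -6874185/(2384/3 + (⅔)*2967) = -6874185/(2384/3 + 1978) = -6874185/8318/3 = -6874185*3/8318 = -20622555/8318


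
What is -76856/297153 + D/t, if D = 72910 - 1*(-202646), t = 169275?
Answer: 22957497556/16766858025 ≈ 1.3692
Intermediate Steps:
D = 275556 (D = 72910 + 202646 = 275556)
-76856/297153 + D/t = -76856/297153 + 275556/169275 = -76856*1/297153 + 275556*(1/169275) = -76856/297153 + 91852/56425 = 22957497556/16766858025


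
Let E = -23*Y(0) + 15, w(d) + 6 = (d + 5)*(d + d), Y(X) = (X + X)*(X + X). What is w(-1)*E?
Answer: -210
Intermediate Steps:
Y(X) = 4*X**2 (Y(X) = (2*X)*(2*X) = 4*X**2)
w(d) = -6 + 2*d*(5 + d) (w(d) = -6 + (d + 5)*(d + d) = -6 + (5 + d)*(2*d) = -6 + 2*d*(5 + d))
E = 15 (E = -92*0**2 + 15 = -92*0 + 15 = -23*0 + 15 = 0 + 15 = 15)
w(-1)*E = (-6 + 2*(-1)**2 + 10*(-1))*15 = (-6 + 2*1 - 10)*15 = (-6 + 2 - 10)*15 = -14*15 = -210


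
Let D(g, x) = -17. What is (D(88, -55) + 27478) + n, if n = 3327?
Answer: 30788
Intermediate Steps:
(D(88, -55) + 27478) + n = (-17 + 27478) + 3327 = 27461 + 3327 = 30788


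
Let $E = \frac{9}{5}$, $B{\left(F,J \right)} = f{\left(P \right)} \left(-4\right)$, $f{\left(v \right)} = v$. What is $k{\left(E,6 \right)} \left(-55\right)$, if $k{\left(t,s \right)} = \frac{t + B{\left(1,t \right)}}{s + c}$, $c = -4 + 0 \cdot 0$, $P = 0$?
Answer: $- \frac{99}{2} \approx -49.5$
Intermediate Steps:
$B{\left(F,J \right)} = 0$ ($B{\left(F,J \right)} = 0 \left(-4\right) = 0$)
$E = \frac{9}{5}$ ($E = 9 \cdot \frac{1}{5} = \frac{9}{5} \approx 1.8$)
$c = -4$ ($c = -4 + 0 = -4$)
$k{\left(t,s \right)} = \frac{t}{-4 + s}$ ($k{\left(t,s \right)} = \frac{t + 0}{s - 4} = \frac{t}{-4 + s}$)
$k{\left(E,6 \right)} \left(-55\right) = \frac{9}{5 \left(-4 + 6\right)} \left(-55\right) = \frac{9}{5 \cdot 2} \left(-55\right) = \frac{9}{5} \cdot \frac{1}{2} \left(-55\right) = \frac{9}{10} \left(-55\right) = - \frac{99}{2}$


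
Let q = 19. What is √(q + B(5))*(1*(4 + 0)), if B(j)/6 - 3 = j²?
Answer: 4*√187 ≈ 54.699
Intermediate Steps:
B(j) = 18 + 6*j²
√(q + B(5))*(1*(4 + 0)) = √(19 + (18 + 6*5²))*(1*(4 + 0)) = √(19 + (18 + 6*25))*(1*4) = √(19 + (18 + 150))*4 = √(19 + 168)*4 = √187*4 = 4*√187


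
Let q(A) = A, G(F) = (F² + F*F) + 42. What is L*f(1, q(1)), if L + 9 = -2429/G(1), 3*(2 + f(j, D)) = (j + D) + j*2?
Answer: 2825/66 ≈ 42.803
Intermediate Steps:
G(F) = 42 + 2*F² (G(F) = (F² + F²) + 42 = 2*F² + 42 = 42 + 2*F²)
f(j, D) = -2 + j + D/3 (f(j, D) = -2 + ((j + D) + j*2)/3 = -2 + ((D + j) + 2*j)/3 = -2 + (D + 3*j)/3 = -2 + (j + D/3) = -2 + j + D/3)
L = -2825/44 (L = -9 - 2429/(42 + 2*1²) = -9 - 2429/(42 + 2*1) = -9 - 2429/(42 + 2) = -9 - 2429/44 = -2825/44 ≈ -64.205)
L*f(1, q(1)) = -2825*(-2 + 1 + (⅓)*1)/44 = -2825*(-2 + 1 + ⅓)/44 = -2825/44*(-⅔) = 2825/66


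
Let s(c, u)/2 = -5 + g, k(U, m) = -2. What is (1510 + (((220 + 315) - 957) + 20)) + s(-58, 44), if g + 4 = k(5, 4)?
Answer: 1086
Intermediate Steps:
g = -6 (g = -4 - 2 = -6)
s(c, u) = -22 (s(c, u) = 2*(-5 - 6) = 2*(-11) = -22)
(1510 + (((220 + 315) - 957) + 20)) + s(-58, 44) = (1510 + (((220 + 315) - 957) + 20)) - 22 = (1510 + ((535 - 957) + 20)) - 22 = (1510 + (-422 + 20)) - 22 = (1510 - 402) - 22 = 1108 - 22 = 1086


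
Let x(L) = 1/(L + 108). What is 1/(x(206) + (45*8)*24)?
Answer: 314/2712961 ≈ 0.00011574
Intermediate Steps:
x(L) = 1/(108 + L)
1/(x(206) + (45*8)*24) = 1/(1/(108 + 206) + (45*8)*24) = 1/(1/314 + 360*24) = 1/(1/314 + 8640) = 1/(2712961/314) = 314/2712961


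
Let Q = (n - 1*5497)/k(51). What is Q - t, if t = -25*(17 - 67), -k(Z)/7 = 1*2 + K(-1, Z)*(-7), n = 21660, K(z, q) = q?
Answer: -441441/355 ≈ -1243.5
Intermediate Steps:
k(Z) = -14 + 49*Z (k(Z) = -7*(1*2 + Z*(-7)) = -7*(2 - 7*Z) = -14 + 49*Z)
t = 1250 (t = -25*(-50) = 1250)
Q = 2309/355 (Q = (21660 - 1*5497)/(-14 + 49*51) = (21660 - 5497)/(-14 + 2499) = 16163/2485 = 16163*(1/2485) = 2309/355 ≈ 6.5042)
Q - t = 2309/355 - 1*1250 = 2309/355 - 1250 = -441441/355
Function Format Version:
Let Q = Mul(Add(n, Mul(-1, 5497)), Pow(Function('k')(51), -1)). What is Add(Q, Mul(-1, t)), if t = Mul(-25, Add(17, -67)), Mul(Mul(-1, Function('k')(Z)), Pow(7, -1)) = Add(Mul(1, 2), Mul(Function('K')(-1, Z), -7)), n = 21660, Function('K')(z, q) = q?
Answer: Rational(-441441, 355) ≈ -1243.5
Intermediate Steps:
Function('k')(Z) = Add(-14, Mul(49, Z)) (Function('k')(Z) = Mul(-7, Add(Mul(1, 2), Mul(Z, -7))) = Mul(-7, Add(2, Mul(-7, Z))) = Add(-14, Mul(49, Z)))
t = 1250 (t = Mul(-25, -50) = 1250)
Q = Rational(2309, 355) (Q = Mul(Add(21660, Mul(-1, 5497)), Pow(Add(-14, Mul(49, 51)), -1)) = Mul(Add(21660, -5497), Pow(Add(-14, 2499), -1)) = Mul(16163, Pow(2485, -1)) = Mul(16163, Rational(1, 2485)) = Rational(2309, 355) ≈ 6.5042)
Add(Q, Mul(-1, t)) = Add(Rational(2309, 355), Mul(-1, 1250)) = Add(Rational(2309, 355), -1250) = Rational(-441441, 355)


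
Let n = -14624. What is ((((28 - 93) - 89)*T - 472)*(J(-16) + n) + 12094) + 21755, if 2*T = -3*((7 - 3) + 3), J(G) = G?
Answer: -16728951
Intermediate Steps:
T = -21/2 (T = (-3*((7 - 3) + 3))/2 = (-3*(4 + 3))/2 = (-3*7)/2 = (1/2)*(-21) = -21/2 ≈ -10.500)
((((28 - 93) - 89)*T - 472)*(J(-16) + n) + 12094) + 21755 = ((((28 - 93) - 89)*(-21/2) - 472)*(-16 - 14624) + 12094) + 21755 = (((-65 - 89)*(-21/2) - 472)*(-14640) + 12094) + 21755 = ((-154*(-21/2) - 472)*(-14640) + 12094) + 21755 = ((1617 - 472)*(-14640) + 12094) + 21755 = (1145*(-14640) + 12094) + 21755 = (-16762800 + 12094) + 21755 = -16750706 + 21755 = -16728951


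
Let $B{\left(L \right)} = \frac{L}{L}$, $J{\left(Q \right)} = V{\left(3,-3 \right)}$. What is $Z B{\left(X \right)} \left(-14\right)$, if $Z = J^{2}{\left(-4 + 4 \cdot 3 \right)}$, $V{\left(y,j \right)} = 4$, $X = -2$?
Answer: $-224$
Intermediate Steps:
$J{\left(Q \right)} = 4$
$Z = 16$ ($Z = 4^{2} = 16$)
$B{\left(L \right)} = 1$
$Z B{\left(X \right)} \left(-14\right) = 16 \cdot 1 \left(-14\right) = 16 \left(-14\right) = -224$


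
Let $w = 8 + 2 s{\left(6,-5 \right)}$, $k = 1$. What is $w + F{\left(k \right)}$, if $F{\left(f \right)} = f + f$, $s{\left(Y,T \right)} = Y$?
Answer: $22$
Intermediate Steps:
$F{\left(f \right)} = 2 f$
$w = 20$ ($w = 8 + 2 \cdot 6 = 8 + 12 = 20$)
$w + F{\left(k \right)} = 20 + 2 \cdot 1 = 20 + 2 = 22$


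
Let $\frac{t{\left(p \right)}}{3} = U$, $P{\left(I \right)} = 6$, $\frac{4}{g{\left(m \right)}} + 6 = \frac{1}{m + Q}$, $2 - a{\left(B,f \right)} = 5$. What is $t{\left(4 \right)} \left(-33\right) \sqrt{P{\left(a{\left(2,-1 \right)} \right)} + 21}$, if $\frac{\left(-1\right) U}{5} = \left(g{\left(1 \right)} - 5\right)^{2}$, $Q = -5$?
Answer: $\frac{5904657 \sqrt{3}}{125} \approx 81817.0$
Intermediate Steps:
$a{\left(B,f \right)} = -3$ ($a{\left(B,f \right)} = 2 - 5 = -3$)
$g{\left(m \right)} = \frac{4}{-6 + \frac{1}{-5 + m}}$ ($g{\left(m \right)} = \frac{4}{-6 + \frac{1}{m - 5}} = \frac{4}{-6 + \frac{1}{-5 + m}}$)
$U = - \frac{19881}{125}$ ($U = - 5 \left(\frac{4 \left(5 - 1\right)}{-31 + 6 \cdot 1} - 5\right)^{2} = - 5 \left(\frac{4 \left(5 - 1\right)}{-31 + 6} - 5\right)^{2} = - 5 \left(4 \frac{1}{-25} \cdot 4 - 5\right)^{2} = - 5 \left(4 \left(- \frac{1}{25}\right) 4 - 5\right)^{2} = - 5 \left(- \frac{16}{25} - 5\right)^{2} = - 5 \left(- \frac{141}{25}\right)^{2} = \left(-5\right) \frac{19881}{625} = - \frac{19881}{125} \approx -159.05$)
$t{\left(p \right)} = - \frac{59643}{125}$ ($t{\left(p \right)} = 3 \left(- \frac{19881}{125}\right) = - \frac{59643}{125}$)
$t{\left(4 \right)} \left(-33\right) \sqrt{P{\left(a{\left(2,-1 \right)} \right)} + 21} = \left(- \frac{59643}{125}\right) \left(-33\right) \sqrt{6 + 21} = \frac{1968219 \sqrt{27}}{125} = \frac{1968219 \cdot 3 \sqrt{3}}{125} = \frac{5904657 \sqrt{3}}{125}$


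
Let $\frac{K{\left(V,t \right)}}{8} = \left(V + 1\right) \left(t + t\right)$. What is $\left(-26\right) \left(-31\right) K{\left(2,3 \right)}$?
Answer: $116064$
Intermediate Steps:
$K{\left(V,t \right)} = 16 t \left(1 + V\right)$ ($K{\left(V,t \right)} = 8 \left(V + 1\right) \left(t + t\right) = 8 \left(1 + V\right) 2 t = 8 \cdot 2 t \left(1 + V\right) = 16 t \left(1 + V\right)$)
$\left(-26\right) \left(-31\right) K{\left(2,3 \right)} = \left(-26\right) \left(-31\right) 16 \cdot 3 \left(1 + 2\right) = 806 \cdot 16 \cdot 3 \cdot 3 = 806 \cdot 144 = 116064$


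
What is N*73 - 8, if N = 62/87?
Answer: 3830/87 ≈ 44.023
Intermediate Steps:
N = 62/87 (N = 62*(1/87) = 62/87 ≈ 0.71264)
N*73 - 8 = (62/87)*73 - 8 = 4526/87 - 8 = 3830/87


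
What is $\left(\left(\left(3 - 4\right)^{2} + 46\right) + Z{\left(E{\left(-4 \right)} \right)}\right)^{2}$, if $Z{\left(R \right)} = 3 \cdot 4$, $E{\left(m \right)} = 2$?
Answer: $3481$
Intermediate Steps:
$Z{\left(R \right)} = 12$
$\left(\left(\left(3 - 4\right)^{2} + 46\right) + Z{\left(E{\left(-4 \right)} \right)}\right)^{2} = \left(\left(\left(3 - 4\right)^{2} + 46\right) + 12\right)^{2} = \left(\left(\left(-1\right)^{2} + 46\right) + 12\right)^{2} = \left(\left(1 + 46\right) + 12\right)^{2} = \left(47 + 12\right)^{2} = 59^{2} = 3481$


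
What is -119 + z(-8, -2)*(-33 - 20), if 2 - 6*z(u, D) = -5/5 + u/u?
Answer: -410/3 ≈ -136.67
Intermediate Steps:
z(u, D) = ⅓ (z(u, D) = ⅓ - (-5/5 + u/u)/6 = ⅓ - (-5*⅕ + 1)/6 = ⅓ - (-1 + 1)/6 = ⅓ - ⅙*0 = ⅓ + 0 = ⅓)
-119 + z(-8, -2)*(-33 - 20) = -119 + (-33 - 20)/3 = -119 + (⅓)*(-53) = -119 - 53/3 = -410/3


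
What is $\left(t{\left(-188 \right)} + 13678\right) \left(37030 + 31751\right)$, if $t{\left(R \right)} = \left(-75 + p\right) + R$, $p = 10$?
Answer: $923384925$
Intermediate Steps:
$t{\left(R \right)} = -65 + R$ ($t{\left(R \right)} = \left(-75 + 10\right) + R = -65 + R$)
$\left(t{\left(-188 \right)} + 13678\right) \left(37030 + 31751\right) = \left(\left(-65 - 188\right) + 13678\right) \left(37030 + 31751\right) = \left(-253 + 13678\right) 68781 = 13425 \cdot 68781 = 923384925$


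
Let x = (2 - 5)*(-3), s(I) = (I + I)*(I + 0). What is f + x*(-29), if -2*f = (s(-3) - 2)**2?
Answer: -389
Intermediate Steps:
s(I) = 2*I**2 (s(I) = (2*I)*I = 2*I**2)
x = 9 (x = -3*(-3) = 9)
f = -128 (f = -(2*(-3)**2 - 2)**2/2 = -(2*9 - 2)**2/2 = -(18 - 2)**2/2 = -1/2*16**2 = -1/2*256 = -128)
f + x*(-29) = -128 + 9*(-29) = -128 - 261 = -389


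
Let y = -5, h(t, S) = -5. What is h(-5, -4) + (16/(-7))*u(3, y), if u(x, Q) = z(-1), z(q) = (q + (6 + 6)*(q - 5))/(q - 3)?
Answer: -327/7 ≈ -46.714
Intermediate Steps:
z(q) = (-60 + 13*q)/(-3 + q) (z(q) = (q + 12*(-5 + q))/(-3 + q) = (q + (-60 + 12*q))/(-3 + q) = (-60 + 13*q)/(-3 + q))
u(x, Q) = 73/4 (u(x, Q) = (-60 + 13*(-1))/(-3 - 1) = (-60 - 13)/(-4) = -¼*(-73) = 73/4)
h(-5, -4) + (16/(-7))*u(3, y) = -5 + (16/(-7))*(73/4) = -5 + (16*(-⅐))*(73/4) = -5 - 16/7*73/4 = -5 - 292/7 = -327/7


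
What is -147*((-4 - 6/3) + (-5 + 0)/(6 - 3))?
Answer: 1127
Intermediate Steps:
-147*((-4 - 6/3) + (-5 + 0)/(6 - 3)) = -147*((-4 - 6/3) - 5/3) = -147*((-4 - 1*2) - 5*⅓) = -147*((-4 - 2) - 5/3) = -147*(-6 - 5/3) = -147*(-23/3) = 1127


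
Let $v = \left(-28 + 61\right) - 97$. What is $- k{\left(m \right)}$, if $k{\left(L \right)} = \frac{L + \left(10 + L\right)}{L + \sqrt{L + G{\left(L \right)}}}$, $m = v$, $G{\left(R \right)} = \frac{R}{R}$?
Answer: $- \frac{7552}{4159} - \frac{354 i \sqrt{7}}{4159} \approx -1.8158 - 0.2252 i$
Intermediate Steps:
$G{\left(R \right)} = 1$
$v = -64$ ($v = 33 - 97 = -64$)
$m = -64$
$k{\left(L \right)} = \frac{10 + 2 L}{L + \sqrt{1 + L}}$ ($k{\left(L \right)} = \frac{L + \left(10 + L\right)}{L + \sqrt{L + 1}} = \frac{10 + 2 L}{L + \sqrt{1 + L}}$)
$- k{\left(m \right)} = - \frac{2 \left(5 - 64\right)}{-64 + \sqrt{1 - 64}} = - \frac{2 \left(-59\right)}{-64 + \sqrt{-63}} = - \frac{2 \left(-59\right)}{-64 + 3 i \sqrt{7}} = - \frac{-118}{-64 + 3 i \sqrt{7}} = \frac{118}{-64 + 3 i \sqrt{7}}$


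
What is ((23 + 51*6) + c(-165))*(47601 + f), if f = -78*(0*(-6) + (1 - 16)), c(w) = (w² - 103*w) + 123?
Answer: 2178698112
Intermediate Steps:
c(w) = 123 + w² - 103*w
f = 1170 (f = -78*(0 - 15) = -78*(-15) = 1170)
((23 + 51*6) + c(-165))*(47601 + f) = ((23 + 51*6) + (123 + (-165)² - 103*(-165)))*(47601 + 1170) = ((23 + 306) + (123 + 27225 + 16995))*48771 = (329 + 44343)*48771 = 44672*48771 = 2178698112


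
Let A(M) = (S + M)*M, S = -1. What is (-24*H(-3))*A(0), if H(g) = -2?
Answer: 0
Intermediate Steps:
A(M) = M*(-1 + M) (A(M) = (-1 + M)*M = M*(-1 + M))
(-24*H(-3))*A(0) = (-24*(-2))*(0*(-1 + 0)) = 48*(0*(-1)) = 48*0 = 0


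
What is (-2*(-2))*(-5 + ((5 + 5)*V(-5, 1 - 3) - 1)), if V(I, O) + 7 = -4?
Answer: -464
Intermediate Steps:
V(I, O) = -11 (V(I, O) = -7 - 4 = -11)
(-2*(-2))*(-5 + ((5 + 5)*V(-5, 1 - 3) - 1)) = (-2*(-2))*(-5 + ((5 + 5)*(-11) - 1)) = 4*(-5 + (10*(-11) - 1)) = 4*(-5 + (-110 - 1)) = 4*(-5 - 111) = 4*(-116) = -464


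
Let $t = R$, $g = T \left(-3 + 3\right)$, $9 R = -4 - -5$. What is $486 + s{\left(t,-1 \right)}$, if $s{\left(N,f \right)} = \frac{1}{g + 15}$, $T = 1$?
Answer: $\frac{7291}{15} \approx 486.07$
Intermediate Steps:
$R = \frac{1}{9}$ ($R = \frac{-4 - -5}{9} = \frac{-4 + 5}{9} = \frac{1}{9} \cdot 1 = \frac{1}{9} \approx 0.11111$)
$g = 0$ ($g = 1 \left(-3 + 3\right) = 1 \cdot 0 = 0$)
$t = \frac{1}{9} \approx 0.11111$
$s{\left(N,f \right)} = \frac{1}{15}$ ($s{\left(N,f \right)} = \frac{1}{0 + 15} = \frac{1}{15}$)
$486 + s{\left(t,-1 \right)} = 486 + \frac{1}{15} = \frac{7291}{15}$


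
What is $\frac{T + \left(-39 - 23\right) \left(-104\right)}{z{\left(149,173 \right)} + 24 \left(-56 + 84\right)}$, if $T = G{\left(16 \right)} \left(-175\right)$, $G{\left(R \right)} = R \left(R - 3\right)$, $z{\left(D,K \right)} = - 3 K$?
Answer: $- \frac{3328}{17} \approx -195.76$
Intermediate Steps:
$G{\left(R \right)} = R \left(-3 + R\right)$
$T = -36400$ ($T = 16 \left(-3 + 16\right) \left(-175\right) = 16 \cdot 13 \left(-175\right) = 208 \left(-175\right) = -36400$)
$\frac{T + \left(-39 - 23\right) \left(-104\right)}{z{\left(149,173 \right)} + 24 \left(-56 + 84\right)} = \frac{-36400 + \left(-39 - 23\right) \left(-104\right)}{\left(-3\right) 173 + 24 \left(-56 + 84\right)} = \frac{-36400 - -6448}{-519 + 24 \cdot 28} = \frac{-36400 + 6448}{-519 + 672} = - \frac{29952}{153} = \left(-29952\right) \frac{1}{153} = - \frac{3328}{17}$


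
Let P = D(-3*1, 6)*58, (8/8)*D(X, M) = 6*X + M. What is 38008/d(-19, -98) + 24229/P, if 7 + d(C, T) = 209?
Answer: 10779655/70296 ≈ 153.35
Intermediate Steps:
D(X, M) = M + 6*X (D(X, M) = 6*X + M = M + 6*X)
d(C, T) = 202 (d(C, T) = -7 + 209 = 202)
P = -696 (P = (6 + 6*(-3*1))*58 = (6 + 6*(-3))*58 = (6 - 18)*58 = -12*58 = -696)
38008/d(-19, -98) + 24229/P = 38008/202 + 24229/(-696) = 38008*(1/202) + 24229*(-1/696) = 19004/101 - 24229/696 = 10779655/70296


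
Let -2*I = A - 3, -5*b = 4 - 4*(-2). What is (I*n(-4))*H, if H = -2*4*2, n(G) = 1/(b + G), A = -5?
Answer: 10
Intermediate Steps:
b = -12/5 (b = -(4 - 4*(-2))/5 = -(4 + 8)/5 = -⅕*12 = -12/5 ≈ -2.4000)
n(G) = 1/(-12/5 + G)
H = -16 (H = -8*2 = -16)
I = 4 (I = -(-5 - 3)/2 = -½*(-8) = 4)
(I*n(-4))*H = (4*(5/(-12 + 5*(-4))))*(-16) = (4*(5/(-12 - 20)))*(-16) = (4*(5/(-32)))*(-16) = (4*(5*(-1/32)))*(-16) = (4*(-5/32))*(-16) = -5/8*(-16) = 10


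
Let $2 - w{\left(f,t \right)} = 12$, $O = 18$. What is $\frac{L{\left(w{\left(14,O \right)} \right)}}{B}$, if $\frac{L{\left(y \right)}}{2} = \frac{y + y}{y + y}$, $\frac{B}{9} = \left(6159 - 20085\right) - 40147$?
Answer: $- \frac{2}{486657} \approx -4.1097 \cdot 10^{-6}$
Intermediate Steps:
$w{\left(f,t \right)} = -10$ ($w{\left(f,t \right)} = 2 - 12 = -10$)
$B = -486657$ ($B = 9 \left(\left(6159 - 20085\right) - 40147\right) = 9 \left(-13926 - 40147\right) = 9 \left(-54073\right) = -486657$)
$L{\left(y \right)} = 2$ ($L{\left(y \right)} = 2 \frac{y + y}{y + y} = 2 \frac{2 y}{2 y} = 2 \cdot 2 y \frac{1}{2 y} = 2 \cdot 1 = 2$)
$\frac{L{\left(w{\left(14,O \right)} \right)}}{B} = \frac{2}{-486657} = 2 \left(- \frac{1}{486657}\right) = - \frac{2}{486657}$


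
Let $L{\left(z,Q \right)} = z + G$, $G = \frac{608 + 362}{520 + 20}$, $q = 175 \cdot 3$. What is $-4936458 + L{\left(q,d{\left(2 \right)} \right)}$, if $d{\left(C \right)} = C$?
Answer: $- \frac{266540285}{54} \approx -4.9359 \cdot 10^{6}$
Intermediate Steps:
$q = 525$
$G = \frac{97}{54}$ ($G = \frac{970}{540} = 970 \cdot \frac{1}{540} = \frac{97}{54} \approx 1.7963$)
$L{\left(z,Q \right)} = \frac{97}{54} + z$ ($L{\left(z,Q \right)} = z + \frac{97}{54} = \frac{97}{54} + z$)
$-4936458 + L{\left(q,d{\left(2 \right)} \right)} = -4936458 + \left(\frac{97}{54} + 525\right) = -4936458 + \frac{28447}{54} = - \frac{266540285}{54}$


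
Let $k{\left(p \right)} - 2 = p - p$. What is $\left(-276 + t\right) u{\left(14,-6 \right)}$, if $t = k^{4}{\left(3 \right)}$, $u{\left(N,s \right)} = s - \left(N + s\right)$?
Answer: $3640$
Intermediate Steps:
$k{\left(p \right)} = 2$ ($k{\left(p \right)} = 2 + \left(p - p\right) = 2 + 0 = 2$)
$u{\left(N,s \right)} = - N$ ($u{\left(N,s \right)} = s - \left(N + s\right) = - N$)
$t = 16$ ($t = 2^{4} = 16$)
$\left(-276 + t\right) u{\left(14,-6 \right)} = \left(-276 + 16\right) \left(\left(-1\right) 14\right) = \left(-260\right) \left(-14\right) = 3640$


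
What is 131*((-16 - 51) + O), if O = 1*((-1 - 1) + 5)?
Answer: -8384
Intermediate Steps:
O = 3 (O = 1*(-2 + 5) = 1*3 = 3)
131*((-16 - 51) + O) = 131*((-16 - 51) + 3) = 131*(-67 + 3) = 131*(-64) = -8384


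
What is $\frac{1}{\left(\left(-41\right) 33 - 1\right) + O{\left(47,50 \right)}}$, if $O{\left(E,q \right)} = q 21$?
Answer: $- \frac{1}{304} \approx -0.0032895$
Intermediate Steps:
$O{\left(E,q \right)} = 21 q$
$\frac{1}{\left(\left(-41\right) 33 - 1\right) + O{\left(47,50 \right)}} = \frac{1}{\left(\left(-41\right) 33 - 1\right) + 21 \cdot 50} = \frac{1}{\left(-1353 - 1\right) + 1050} = \frac{1}{-1354 + 1050} = \frac{1}{-304} = - \frac{1}{304}$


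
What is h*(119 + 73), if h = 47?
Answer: 9024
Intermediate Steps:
h*(119 + 73) = 47*(119 + 73) = 47*192 = 9024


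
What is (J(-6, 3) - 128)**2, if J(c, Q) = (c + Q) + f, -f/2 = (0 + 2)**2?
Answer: 19321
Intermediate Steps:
f = -8 (f = -2*(0 + 2)**2 = -2*2**2 = -2*4 = -8)
J(c, Q) = -8 + Q + c (J(c, Q) = (c + Q) - 8 = (Q + c) - 8 = -8 + Q + c)
(J(-6, 3) - 128)**2 = ((-8 + 3 - 6) - 128)**2 = (-11 - 128)**2 = (-139)**2 = 19321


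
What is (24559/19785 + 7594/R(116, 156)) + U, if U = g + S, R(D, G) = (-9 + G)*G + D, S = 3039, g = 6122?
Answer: 2089087578301/228002340 ≈ 9162.6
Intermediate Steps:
R(D, G) = D + G*(-9 + G) (R(D, G) = G*(-9 + G) + D = D + G*(-9 + G))
U = 9161 (U = 6122 + 3039 = 9161)
(24559/19785 + 7594/R(116, 156)) + U = (24559/19785 + 7594/(116 + 156**2 - 9*156)) + 9161 = (24559*(1/19785) + 7594/(116 + 24336 - 1404)) + 9161 = (24559/19785 + 7594/23048) + 9161 = (24559/19785 + 7594*(1/23048)) + 9161 = (24559/19785 + 3797/11524) + 9161 = 358141561/228002340 + 9161 = 2089087578301/228002340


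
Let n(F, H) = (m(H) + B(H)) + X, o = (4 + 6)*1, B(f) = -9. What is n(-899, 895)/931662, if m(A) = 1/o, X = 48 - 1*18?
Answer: 211/9316620 ≈ 2.2648e-5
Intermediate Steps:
o = 10 (o = 10*1 = 10)
X = 30 (X = 48 - 18 = 30)
m(A) = 1/10
n(F, H) = 211/10 (n(F, H) = (1/10 - 9) + 30 = -89/10 + 30 = 211/10)
n(-899, 895)/931662 = (211/10)/931662 = (211/10)*(1/931662) = 211/9316620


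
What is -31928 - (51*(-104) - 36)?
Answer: -26588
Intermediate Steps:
-31928 - (51*(-104) - 36) = -31928 - (-5304 - 36) = -31928 - 1*(-5340) = -31928 + 5340 = -26588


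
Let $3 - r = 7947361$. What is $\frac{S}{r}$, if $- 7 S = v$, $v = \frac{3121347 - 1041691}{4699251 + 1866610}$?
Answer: $\frac{1039828}{182634367808333} \approx 5.6935 \cdot 10^{-9}$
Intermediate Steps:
$r = -7947358$ ($r = 3 - 7947361 = -7947358$)
$v = \frac{2079656}{6565861} \approx 0.31674$
$S = - \frac{2079656}{45961027}$ ($S = \left(- \frac{1}{7}\right) \frac{2079656}{6565861} = - \frac{2079656}{45961027} \approx -0.045248$)
$\frac{S}{r} = - \frac{2079656}{45961027 \left(-7947358\right)} = \left(- \frac{2079656}{45961027}\right) \left(- \frac{1}{7947358}\right) = \frac{1039828}{182634367808333}$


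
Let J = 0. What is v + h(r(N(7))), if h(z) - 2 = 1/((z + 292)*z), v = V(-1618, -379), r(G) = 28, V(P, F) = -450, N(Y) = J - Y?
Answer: -4014079/8960 ≈ -448.00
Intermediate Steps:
N(Y) = -Y (N(Y) = 0 - Y = -Y)
v = -450
h(z) = 2 + 1/(z*(292 + z)) (h(z) = 2 + 1/((z + 292)*z) = 2 + 1/((292 + z)*z) = 2 + 1/(z*(292 + z)))
v + h(r(N(7))) = -450 + (1 + 2*28**2 + 584*28)/(28*(292 + 28)) = -450 + (1/28)*(1 + 2*784 + 16352)/320 = -450 + (1/28)*(1/320)*(1 + 1568 + 16352) = -450 + (1/28)*(1/320)*17921 = -450 + 17921/8960 = -4014079/8960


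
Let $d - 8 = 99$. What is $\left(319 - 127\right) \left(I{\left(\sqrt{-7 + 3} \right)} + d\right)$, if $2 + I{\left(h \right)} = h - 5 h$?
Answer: $20160 - 1536 i \approx 20160.0 - 1536.0 i$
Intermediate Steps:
$d = 107$ ($d = 8 + 99 = 107$)
$I{\left(h \right)} = -2 - 4 h$ ($I{\left(h \right)} = -2 + \left(h - 5 h\right) = -2 - 4 h$)
$\left(319 - 127\right) \left(I{\left(\sqrt{-7 + 3} \right)} + d\right) = \left(319 - 127\right) \left(\left(-2 - 4 \sqrt{-7 + 3}\right) + 107\right) = 192 \left(\left(-2 - 4 \sqrt{-4}\right) + 107\right) = 192 \left(\left(-2 - 4 \cdot 2 i\right) + 107\right) = 192 \left(\left(-2 - 8 i\right) + 107\right) = 192 \left(105 - 8 i\right) = 20160 - 1536 i$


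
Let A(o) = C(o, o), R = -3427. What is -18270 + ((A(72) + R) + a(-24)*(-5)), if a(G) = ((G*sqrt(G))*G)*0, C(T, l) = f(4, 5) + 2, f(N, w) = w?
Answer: -21690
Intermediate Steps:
C(T, l) = 7 (C(T, l) = 5 + 2 = 7)
A(o) = 7
a(G) = 0 (a(G) = (G**(3/2)*G)*0 = G**(5/2)*0 = 0)
-18270 + ((A(72) + R) + a(-24)*(-5)) = -18270 + ((7 - 3427) + 0*(-5)) = -18270 + (-3420 + 0) = -18270 - 3420 = -21690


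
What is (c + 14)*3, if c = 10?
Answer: 72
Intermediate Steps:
(c + 14)*3 = (10 + 14)*3 = 24*3 = 72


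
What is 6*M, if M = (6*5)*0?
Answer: 0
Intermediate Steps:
M = 0 (M = 30*0 = 0)
6*M = 6*0 = 0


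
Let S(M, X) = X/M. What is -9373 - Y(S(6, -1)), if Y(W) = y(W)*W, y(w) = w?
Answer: -337429/36 ≈ -9373.0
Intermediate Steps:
Y(W) = W² (Y(W) = W*W = W²)
-9373 - Y(S(6, -1)) = -9373 - (-1/6)² = -9373 - (-1*⅙)² = -9373 - (-⅙)² = -9373 - 1*1/36 = -9373 - 1/36 = -337429/36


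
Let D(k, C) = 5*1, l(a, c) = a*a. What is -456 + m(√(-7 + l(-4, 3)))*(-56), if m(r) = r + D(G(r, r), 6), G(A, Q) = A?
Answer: -904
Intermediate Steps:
l(a, c) = a²
D(k, C) = 5
m(r) = 5 + r (m(r) = r + 5 = 5 + r)
-456 + m(√(-7 + l(-4, 3)))*(-56) = -456 + (5 + √(-7 + (-4)²))*(-56) = -456 + (5 + √(-7 + 16))*(-56) = -456 + (5 + √9)*(-56) = -456 + (5 + 3)*(-56) = -456 + 8*(-56) = -456 - 448 = -904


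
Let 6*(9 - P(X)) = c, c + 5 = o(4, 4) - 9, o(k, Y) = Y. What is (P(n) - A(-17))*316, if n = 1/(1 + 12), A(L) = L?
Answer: 26228/3 ≈ 8742.7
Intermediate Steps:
c = -10 (c = -5 + (4 - 9) = -5 - 5 = -10)
n = 1/13 ≈ 0.076923
P(X) = 32/3 (P(X) = 9 - 1/6*(-10) = 9 + 5/3 = 32/3)
(P(n) - A(-17))*316 = (32/3 - 1*(-17))*316 = (32/3 + 17)*316 = (83/3)*316 = 26228/3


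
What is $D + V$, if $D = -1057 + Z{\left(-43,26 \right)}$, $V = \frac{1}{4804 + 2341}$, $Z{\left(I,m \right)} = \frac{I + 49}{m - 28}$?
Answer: $- \frac{7573699}{7145} \approx -1060.0$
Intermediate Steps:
$Z{\left(I,m \right)} = \frac{49 + I}{-28 + m}$
$V = \frac{1}{7145} \approx 0.00013996$
$D = -1060$ ($D = -1057 + \frac{49 - 43}{-28 + 26} = -1057 + \frac{1}{-2} \cdot 6 = -1057 - 3 = -1060$)
$D + V = -1060 + \frac{1}{7145} = - \frac{7573699}{7145}$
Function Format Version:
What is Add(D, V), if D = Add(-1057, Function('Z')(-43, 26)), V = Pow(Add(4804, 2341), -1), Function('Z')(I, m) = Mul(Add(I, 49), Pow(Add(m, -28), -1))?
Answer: Rational(-7573699, 7145) ≈ -1060.0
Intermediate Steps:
Function('Z')(I, m) = Mul(Pow(Add(-28, m), -1), Add(49, I)) (Function('Z')(I, m) = Mul(Add(49, I), Pow(Add(-28, m), -1)) = Mul(Pow(Add(-28, m), -1), Add(49, I)))
V = Rational(1, 7145) (V = Pow(7145, -1) = Rational(1, 7145) ≈ 0.00013996)
D = -1060 (D = Add(-1057, Mul(Pow(Add(-28, 26), -1), Add(49, -43))) = Add(-1057, Mul(Pow(-2, -1), 6)) = Add(-1057, Mul(Rational(-1, 2), 6)) = Add(-1057, -3) = -1060)
Add(D, V) = Add(-1060, Rational(1, 7145)) = Rational(-7573699, 7145)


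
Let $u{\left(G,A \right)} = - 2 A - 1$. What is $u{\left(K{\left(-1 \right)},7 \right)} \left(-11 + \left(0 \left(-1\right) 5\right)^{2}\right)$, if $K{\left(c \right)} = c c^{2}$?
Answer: $165$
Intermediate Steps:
$K{\left(c \right)} = c^{3}$
$u{\left(G,A \right)} = -1 - 2 A$
$u{\left(K{\left(-1 \right)},7 \right)} \left(-11 + \left(0 \left(-1\right) 5\right)^{2}\right) = \left(-1 - 14\right) \left(-11 + \left(0 \left(-1\right) 5\right)^{2}\right) = \left(-1 - 14\right) \left(-11 + \left(0 \cdot 5\right)^{2}\right) = - 15 \left(-11 + 0^{2}\right) = - 15 \left(-11 + 0\right) = \left(-15\right) \left(-11\right) = 165$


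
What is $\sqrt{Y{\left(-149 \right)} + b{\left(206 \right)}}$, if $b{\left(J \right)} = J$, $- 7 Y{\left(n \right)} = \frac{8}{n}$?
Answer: $\frac{3 \sqrt{24900582}}{1043} \approx 14.353$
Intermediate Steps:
$Y{\left(n \right)} = - \frac{8}{7 n}$ ($Y{\left(n \right)} = - \frac{8 \frac{1}{n}}{7} = - \frac{8}{7 n}$)
$\sqrt{Y{\left(-149 \right)} + b{\left(206 \right)}} = \sqrt{- \frac{8}{7 \left(-149\right)} + 206} = \sqrt{\left(- \frac{8}{7}\right) \left(- \frac{1}{149}\right) + 206} = \sqrt{\frac{8}{1043} + 206} = \sqrt{\frac{214866}{1043}} = \frac{3 \sqrt{24900582}}{1043}$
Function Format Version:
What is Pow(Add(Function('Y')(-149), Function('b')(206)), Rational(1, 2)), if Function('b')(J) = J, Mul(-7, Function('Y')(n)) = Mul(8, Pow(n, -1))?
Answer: Mul(Rational(3, 1043), Pow(24900582, Rational(1, 2))) ≈ 14.353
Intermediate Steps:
Function('Y')(n) = Mul(Rational(-8, 7), Pow(n, -1)) (Function('Y')(n) = Mul(Rational(-1, 7), Mul(8, Pow(n, -1))) = Mul(Rational(-8, 7), Pow(n, -1)))
Pow(Add(Function('Y')(-149), Function('b')(206)), Rational(1, 2)) = Pow(Add(Mul(Rational(-8, 7), Pow(-149, -1)), 206), Rational(1, 2)) = Pow(Add(Mul(Rational(-8, 7), Rational(-1, 149)), 206), Rational(1, 2)) = Pow(Add(Rational(8, 1043), 206), Rational(1, 2)) = Pow(Rational(214866, 1043), Rational(1, 2)) = Mul(Rational(3, 1043), Pow(24900582, Rational(1, 2)))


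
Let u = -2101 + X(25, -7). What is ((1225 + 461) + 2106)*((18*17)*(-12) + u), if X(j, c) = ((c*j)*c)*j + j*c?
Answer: 93575184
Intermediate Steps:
X(j, c) = c*j + c²*j² (X(j, c) = (j*c²)*j + c*j = c²*j² + c*j = c*j + c²*j²)
u = 28349 (u = -2101 - 7*25*(1 - 7*25) = -2101 - 7*25*(1 - 175) = -2101 - 7*25*(-174) = -2101 + 30450 = 28349)
((1225 + 461) + 2106)*((18*17)*(-12) + u) = ((1225 + 461) + 2106)*((18*17)*(-12) + 28349) = (1686 + 2106)*(306*(-12) + 28349) = 3792*(-3672 + 28349) = 3792*24677 = 93575184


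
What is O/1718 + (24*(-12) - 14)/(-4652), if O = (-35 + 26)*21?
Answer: -45049/999017 ≈ -0.045093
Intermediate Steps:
O = -189 (O = -9*21 = -189)
O/1718 + (24*(-12) - 14)/(-4652) = -189/1718 + (24*(-12) - 14)/(-4652) = -189*1/1718 + (-288 - 14)*(-1/4652) = -189/1718 - 302*(-1/4652) = -189/1718 + 151/2326 = -45049/999017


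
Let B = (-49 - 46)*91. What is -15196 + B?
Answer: -23841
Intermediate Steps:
B = -8645 (B = -95*91 = -8645)
-15196 + B = -15196 - 8645 = -23841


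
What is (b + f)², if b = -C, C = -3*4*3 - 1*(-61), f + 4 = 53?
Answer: 576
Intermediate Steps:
f = 49 (f = -4 + 53 = 49)
C = 25 (C = -12*3 + 61 = -36 + 61 = 25)
b = -25 (b = -1*25 = -25)
(b + f)² = (-25 + 49)² = 24² = 576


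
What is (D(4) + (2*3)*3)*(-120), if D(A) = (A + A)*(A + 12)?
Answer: -17520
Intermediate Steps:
D(A) = 2*A*(12 + A) (D(A) = (2*A)*(12 + A) = 2*A*(12 + A))
(D(4) + (2*3)*3)*(-120) = (2*4*(12 + 4) + (2*3)*3)*(-120) = (2*4*16 + 6*3)*(-120) = (128 + 18)*(-120) = 146*(-120) = -17520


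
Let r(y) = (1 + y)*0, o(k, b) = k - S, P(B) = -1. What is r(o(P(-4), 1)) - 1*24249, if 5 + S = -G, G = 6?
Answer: -24249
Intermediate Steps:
S = -11 (S = -5 - 1*6 = -5 - 6 = -11)
o(k, b) = 11 + k (o(k, b) = k - 1*(-11) = k + 11 = 11 + k)
r(y) = 0
r(o(P(-4), 1)) - 1*24249 = 0 - 1*24249 = 0 - 24249 = -24249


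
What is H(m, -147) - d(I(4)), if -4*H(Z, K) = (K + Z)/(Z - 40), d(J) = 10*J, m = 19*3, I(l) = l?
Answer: -1315/34 ≈ -38.676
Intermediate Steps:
m = 57
H(Z, K) = -(K + Z)/(4*(-40 + Z)) (H(Z, K) = -(K + Z)/(4*(Z - 40)) = -(K + Z)/(4*(-40 + Z)))
H(m, -147) - d(I(4)) = (-1*(-147) - 1*57)/(4*(-40 + 57)) - 10*4 = (¼)*(147 - 57)/17 - 1*40 = (¼)*(1/17)*90 - 40 = 45/34 - 40 = -1315/34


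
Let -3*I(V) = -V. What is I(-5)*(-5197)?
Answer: 25985/3 ≈ 8661.7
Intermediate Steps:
I(V) = V/3 (I(V) = -(-1)*V/3 = V/3)
I(-5)*(-5197) = ((⅓)*(-5))*(-5197) = -5/3*(-5197) = 25985/3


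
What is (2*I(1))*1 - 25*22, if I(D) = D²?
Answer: -548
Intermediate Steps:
(2*I(1))*1 - 25*22 = (2*1²)*1 - 25*22 = (2*1)*1 - 550 = 2*1 - 550 = 2 - 550 = -548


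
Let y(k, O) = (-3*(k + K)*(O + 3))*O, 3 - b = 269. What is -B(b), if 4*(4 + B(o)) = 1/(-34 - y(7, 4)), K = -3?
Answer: 4831/1208 ≈ 3.9992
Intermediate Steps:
b = -266 (b = 3 - 1*269 = 3 - 269 = -266)
y(k, O) = -3*O*(-3 + k)*(3 + O) (y(k, O) = (-3*(k - 3)*(O + 3))*O = (-3*(-3 + k)*(3 + O))*O = -3*O*(-3 + k)*(3 + O))
B(o) = -4831/1208 (B(o) = -4 + 1/(4*(-34 - 3*4*(9 - 3*7 + 3*4 - 1*4*7))) = -4 + 1/(4*(-34 - 3*4*(9 - 21 + 12 - 28))) = -4 + 1/(4*(-34 - 3*4*(-28))) = -4 + 1/(4*(-34 - 1*(-336))) = -4 + 1/(4*(-34 + 336)) = -4 + (¼)/302 = -4 + (¼)*(1/302) = -4 + 1/1208 = -4831/1208)
-B(b) = -1*(-4831/1208) = 4831/1208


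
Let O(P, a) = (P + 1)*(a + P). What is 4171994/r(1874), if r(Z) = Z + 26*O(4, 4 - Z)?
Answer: -2085997/120353 ≈ -17.332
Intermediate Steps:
O(P, a) = (1 + P)*(P + a)
r(Z) = 1040 - 129*Z (r(Z) = Z + 26*(4 + (4 - Z) + 4**2 + 4*(4 - Z)) = Z + 26*(4 + (4 - Z) + 16 + (16 - 4*Z)) = Z + 26*(40 - 5*Z) = Z + (1040 - 130*Z) = 1040 - 129*Z)
4171994/r(1874) = 4171994/(1040 - 129*1874) = 4171994/(1040 - 241746) = 4171994/(-240706) = 4171994*(-1/240706) = -2085997/120353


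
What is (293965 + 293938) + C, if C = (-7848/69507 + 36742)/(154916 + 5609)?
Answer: 728843959603819/1239734575 ≈ 5.8790e+5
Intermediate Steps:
C = 283757594/1239734575 (C = (-7848*1/69507 + 36742)/160525 = (-872/7723 + 36742)*(1/160525) = (283757594/7723)*(1/160525) = 283757594/1239734575 ≈ 0.22889)
(293965 + 293938) + C = (293965 + 293938) + 283757594/1239734575 = 587903 + 283757594/1239734575 = 728843959603819/1239734575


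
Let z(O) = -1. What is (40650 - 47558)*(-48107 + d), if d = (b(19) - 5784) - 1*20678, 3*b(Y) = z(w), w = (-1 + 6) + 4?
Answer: 1545374864/3 ≈ 5.1512e+8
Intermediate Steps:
w = 9 (w = 5 + 4 = 9)
b(Y) = -1/3 (b(Y) = (1/3)*(-1) = -1/3)
d = -79387/3 (d = (-1/3 - 5784) - 1*20678 = -17353/3 - 20678 = -79387/3 ≈ -26462.)
(40650 - 47558)*(-48107 + d) = (40650 - 47558)*(-48107 - 79387/3) = -6908*(-223708/3) = 1545374864/3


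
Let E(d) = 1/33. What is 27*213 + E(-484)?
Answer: 189784/33 ≈ 5751.0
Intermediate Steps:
E(d) = 1/33
27*213 + E(-484) = 27*213 + 1/33 = 5751 + 1/33 = 189784/33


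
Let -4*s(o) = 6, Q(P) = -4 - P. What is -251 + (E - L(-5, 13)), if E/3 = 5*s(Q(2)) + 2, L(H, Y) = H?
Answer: -525/2 ≈ -262.50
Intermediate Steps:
s(o) = -3/2 (s(o) = -¼*6 = -3/2)
E = -33/2 (E = 3*(5*(-3/2) + 2) = 3*(-15/2 + 2) = 3*(-11/2) = -33/2 ≈ -16.500)
-251 + (E - L(-5, 13)) = -251 + (-33/2 - 1*(-5)) = -251 + (-33/2 + 5) = -251 - 23/2 = -525/2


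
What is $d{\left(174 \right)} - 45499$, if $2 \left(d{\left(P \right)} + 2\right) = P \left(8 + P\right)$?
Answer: $-29667$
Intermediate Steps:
$d{\left(P \right)} = -2 + \frac{P \left(8 + P\right)}{2}$
$d{\left(174 \right)} - 45499 = \left(-2 + \frac{174^{2}}{2} + 4 \cdot 174\right) - 45499 = \left(-2 + \frac{1}{2} \cdot 30276 + 696\right) - 45499 = \left(-2 + 15138 + 696\right) - 45499 = 15832 - 45499 = -29667$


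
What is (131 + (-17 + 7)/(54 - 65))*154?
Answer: 20314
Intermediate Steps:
(131 + (-17 + 7)/(54 - 65))*154 = (131 - 10/(-11))*154 = (131 - 10*(-1/11))*154 = (131 + 10/11)*154 = (1451/11)*154 = 20314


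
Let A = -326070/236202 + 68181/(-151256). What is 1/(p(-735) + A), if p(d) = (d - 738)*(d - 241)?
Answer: 5954494952/8560456854664149 ≈ 6.9558e-7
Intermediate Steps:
A = -10904088747/5954494952 (A = -326070*1/236202 + 68181*(-1/151256) = -54345/39367 - 68181/151256 = -10904088747/5954494952 ≈ -1.8312)
p(d) = (-738 + d)*(-241 + d)
1/(p(-735) + A) = 1/((177858 + (-735)² - 979*(-735)) - 10904088747/5954494952) = 1/((177858 + 540225 + 719565) - 10904088747/5954494952) = 1/(1437648 - 10904088747/5954494952) = 1/(8560456854664149/5954494952) = 5954494952/8560456854664149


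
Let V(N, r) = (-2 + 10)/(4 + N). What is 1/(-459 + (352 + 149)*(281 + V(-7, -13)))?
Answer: 1/138986 ≈ 7.1950e-6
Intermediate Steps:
V(N, r) = 8/(4 + N)
1/(-459 + (352 + 149)*(281 + V(-7, -13))) = 1/(-459 + (352 + 149)*(281 + 8/(4 - 7))) = 1/(-459 + 501*(281 + 8/(-3))) = 1/(-459 + 501*(281 + 8*(-⅓))) = 1/(-459 + 501*(281 - 8/3)) = 1/(-459 + 501*(835/3)) = 1/(-459 + 139445) = 1/138986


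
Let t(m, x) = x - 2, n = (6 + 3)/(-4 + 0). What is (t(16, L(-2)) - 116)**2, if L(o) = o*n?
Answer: 51529/4 ≈ 12882.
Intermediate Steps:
n = -9/4 (n = 9/(-4) = 9*(-1/4) = -9/4 ≈ -2.2500)
L(o) = -9*o/4 (L(o) = o*(-9/4) = -9*o/4)
t(m, x) = -2 + x
(t(16, L(-2)) - 116)**2 = ((-2 - 9/4*(-2)) - 116)**2 = ((-2 + 9/2) - 116)**2 = (5/2 - 116)**2 = (-227/2)**2 = 51529/4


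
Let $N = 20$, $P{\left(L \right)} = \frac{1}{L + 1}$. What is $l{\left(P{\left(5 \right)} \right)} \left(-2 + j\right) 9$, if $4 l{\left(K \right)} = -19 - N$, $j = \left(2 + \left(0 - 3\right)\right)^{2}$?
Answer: $\frac{351}{4} \approx 87.75$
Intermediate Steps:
$P{\left(L \right)} = \frac{1}{1 + L}$
$j = 1$ ($j = \left(2 + \left(0 - 3\right)\right)^{2} = \left(2 - 3\right)^{2} = \left(-1\right)^{2} = 1$)
$l{\left(K \right)} = - \frac{39}{4}$ ($l{\left(K \right)} = \frac{-19 - 20}{4} = \frac{1}{4} \left(-39\right) = - \frac{39}{4}$)
$l{\left(P{\left(5 \right)} \right)} \left(-2 + j\right) 9 = - \frac{39 \left(-2 + 1\right) 9}{4} = - \frac{39 \left(\left(-1\right) 9\right)}{4} = \left(- \frac{39}{4}\right) \left(-9\right) = \frac{351}{4}$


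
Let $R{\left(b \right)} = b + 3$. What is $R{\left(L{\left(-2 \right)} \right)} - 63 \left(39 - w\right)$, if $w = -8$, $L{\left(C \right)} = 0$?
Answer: $-2958$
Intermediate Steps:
$R{\left(b \right)} = 3 + b$
$R{\left(L{\left(-2 \right)} \right)} - 63 \left(39 - w\right) = \left(3 + 0\right) - 63 \left(39 - -8\right) = 3 - 63 \left(39 + 8\right) = 3 - 2961 = -2958$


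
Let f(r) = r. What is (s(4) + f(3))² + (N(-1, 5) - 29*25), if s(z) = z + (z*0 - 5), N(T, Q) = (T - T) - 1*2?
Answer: -723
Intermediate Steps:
N(T, Q) = -2 (N(T, Q) = 0 - 2 = -2)
s(z) = -5 + z (s(z) = z + (0 - 5) = z - 5 = -5 + z)
(s(4) + f(3))² + (N(-1, 5) - 29*25) = ((-5 + 4) + 3)² + (-2 - 29*25) = (-1 + 3)² + (-2 - 725) = 2² - 727 = 4 - 727 = -723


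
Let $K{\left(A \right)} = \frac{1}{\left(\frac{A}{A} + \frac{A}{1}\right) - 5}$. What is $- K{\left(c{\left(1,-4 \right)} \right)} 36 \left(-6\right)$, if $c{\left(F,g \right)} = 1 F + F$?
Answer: $-108$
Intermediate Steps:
$c{\left(F,g \right)} = 2 F$ ($c{\left(F,g \right)} = F + F = 2 F$)
$K{\left(A \right)} = \frac{1}{-4 + A}$ ($K{\left(A \right)} = \frac{1}{\left(1 + A 1\right) - 5} = \frac{1}{\left(1 + A\right) - 5} = \frac{1}{-4 + A}$)
$- K{\left(c{\left(1,-4 \right)} \right)} 36 \left(-6\right) = - \frac{1}{-4 + 2 \cdot 1} \cdot 36 \left(-6\right) = - \frac{1}{-4 + 2} \cdot 36 \left(-6\right) = - \frac{1}{-2} \cdot 36 \left(-6\right) = - \left(- \frac{1}{2}\right) 36 \left(-6\right) = - \left(-18\right) \left(-6\right) = \left(-1\right) 108 = -108$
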